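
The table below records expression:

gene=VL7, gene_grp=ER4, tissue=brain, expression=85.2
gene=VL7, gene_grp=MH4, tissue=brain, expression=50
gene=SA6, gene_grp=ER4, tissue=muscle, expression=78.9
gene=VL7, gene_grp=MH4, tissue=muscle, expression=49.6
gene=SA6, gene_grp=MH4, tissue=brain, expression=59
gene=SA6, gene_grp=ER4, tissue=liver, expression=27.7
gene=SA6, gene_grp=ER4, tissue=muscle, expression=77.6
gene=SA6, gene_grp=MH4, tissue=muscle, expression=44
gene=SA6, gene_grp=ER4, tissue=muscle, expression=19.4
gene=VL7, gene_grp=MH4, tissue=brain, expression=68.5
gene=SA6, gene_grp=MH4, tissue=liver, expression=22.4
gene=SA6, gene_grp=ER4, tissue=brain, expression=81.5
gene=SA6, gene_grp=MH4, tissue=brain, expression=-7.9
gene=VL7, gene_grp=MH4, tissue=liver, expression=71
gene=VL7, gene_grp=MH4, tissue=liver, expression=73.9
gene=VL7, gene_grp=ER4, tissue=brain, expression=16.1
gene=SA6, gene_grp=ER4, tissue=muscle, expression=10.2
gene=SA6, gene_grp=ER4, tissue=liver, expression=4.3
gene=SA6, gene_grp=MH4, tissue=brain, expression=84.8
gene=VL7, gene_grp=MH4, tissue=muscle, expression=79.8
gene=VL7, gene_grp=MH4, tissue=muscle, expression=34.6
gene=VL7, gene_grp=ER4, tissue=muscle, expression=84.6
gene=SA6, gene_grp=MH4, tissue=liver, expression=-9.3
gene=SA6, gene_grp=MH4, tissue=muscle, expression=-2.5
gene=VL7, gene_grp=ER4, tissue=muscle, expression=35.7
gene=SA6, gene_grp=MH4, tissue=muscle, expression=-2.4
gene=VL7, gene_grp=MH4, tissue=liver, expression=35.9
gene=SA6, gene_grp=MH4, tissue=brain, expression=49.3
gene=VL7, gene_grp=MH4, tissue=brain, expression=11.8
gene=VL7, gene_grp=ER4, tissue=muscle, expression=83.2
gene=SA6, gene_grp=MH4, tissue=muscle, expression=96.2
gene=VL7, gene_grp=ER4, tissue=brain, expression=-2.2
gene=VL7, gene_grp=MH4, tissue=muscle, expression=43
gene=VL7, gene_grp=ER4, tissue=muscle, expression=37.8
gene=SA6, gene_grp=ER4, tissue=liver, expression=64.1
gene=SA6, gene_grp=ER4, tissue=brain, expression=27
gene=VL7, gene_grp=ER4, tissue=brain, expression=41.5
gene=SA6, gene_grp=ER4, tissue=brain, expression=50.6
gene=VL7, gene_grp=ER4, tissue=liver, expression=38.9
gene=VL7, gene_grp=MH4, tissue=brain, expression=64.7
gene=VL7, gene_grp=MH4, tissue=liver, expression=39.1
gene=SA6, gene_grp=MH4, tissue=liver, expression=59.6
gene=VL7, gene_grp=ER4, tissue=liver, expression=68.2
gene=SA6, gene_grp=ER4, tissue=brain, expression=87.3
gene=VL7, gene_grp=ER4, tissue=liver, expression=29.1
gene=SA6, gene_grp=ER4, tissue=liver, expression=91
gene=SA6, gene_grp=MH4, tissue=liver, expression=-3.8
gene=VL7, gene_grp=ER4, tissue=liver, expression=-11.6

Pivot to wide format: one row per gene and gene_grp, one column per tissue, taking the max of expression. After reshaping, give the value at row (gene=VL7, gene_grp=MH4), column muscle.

79.8

Rows with gene=VL7, gene_grp=MH4 and tissue=muscle: expression values are 49.6, 79.8, 34.6, 43.
max(49.6, 79.8, 34.6, 43) = 79.8.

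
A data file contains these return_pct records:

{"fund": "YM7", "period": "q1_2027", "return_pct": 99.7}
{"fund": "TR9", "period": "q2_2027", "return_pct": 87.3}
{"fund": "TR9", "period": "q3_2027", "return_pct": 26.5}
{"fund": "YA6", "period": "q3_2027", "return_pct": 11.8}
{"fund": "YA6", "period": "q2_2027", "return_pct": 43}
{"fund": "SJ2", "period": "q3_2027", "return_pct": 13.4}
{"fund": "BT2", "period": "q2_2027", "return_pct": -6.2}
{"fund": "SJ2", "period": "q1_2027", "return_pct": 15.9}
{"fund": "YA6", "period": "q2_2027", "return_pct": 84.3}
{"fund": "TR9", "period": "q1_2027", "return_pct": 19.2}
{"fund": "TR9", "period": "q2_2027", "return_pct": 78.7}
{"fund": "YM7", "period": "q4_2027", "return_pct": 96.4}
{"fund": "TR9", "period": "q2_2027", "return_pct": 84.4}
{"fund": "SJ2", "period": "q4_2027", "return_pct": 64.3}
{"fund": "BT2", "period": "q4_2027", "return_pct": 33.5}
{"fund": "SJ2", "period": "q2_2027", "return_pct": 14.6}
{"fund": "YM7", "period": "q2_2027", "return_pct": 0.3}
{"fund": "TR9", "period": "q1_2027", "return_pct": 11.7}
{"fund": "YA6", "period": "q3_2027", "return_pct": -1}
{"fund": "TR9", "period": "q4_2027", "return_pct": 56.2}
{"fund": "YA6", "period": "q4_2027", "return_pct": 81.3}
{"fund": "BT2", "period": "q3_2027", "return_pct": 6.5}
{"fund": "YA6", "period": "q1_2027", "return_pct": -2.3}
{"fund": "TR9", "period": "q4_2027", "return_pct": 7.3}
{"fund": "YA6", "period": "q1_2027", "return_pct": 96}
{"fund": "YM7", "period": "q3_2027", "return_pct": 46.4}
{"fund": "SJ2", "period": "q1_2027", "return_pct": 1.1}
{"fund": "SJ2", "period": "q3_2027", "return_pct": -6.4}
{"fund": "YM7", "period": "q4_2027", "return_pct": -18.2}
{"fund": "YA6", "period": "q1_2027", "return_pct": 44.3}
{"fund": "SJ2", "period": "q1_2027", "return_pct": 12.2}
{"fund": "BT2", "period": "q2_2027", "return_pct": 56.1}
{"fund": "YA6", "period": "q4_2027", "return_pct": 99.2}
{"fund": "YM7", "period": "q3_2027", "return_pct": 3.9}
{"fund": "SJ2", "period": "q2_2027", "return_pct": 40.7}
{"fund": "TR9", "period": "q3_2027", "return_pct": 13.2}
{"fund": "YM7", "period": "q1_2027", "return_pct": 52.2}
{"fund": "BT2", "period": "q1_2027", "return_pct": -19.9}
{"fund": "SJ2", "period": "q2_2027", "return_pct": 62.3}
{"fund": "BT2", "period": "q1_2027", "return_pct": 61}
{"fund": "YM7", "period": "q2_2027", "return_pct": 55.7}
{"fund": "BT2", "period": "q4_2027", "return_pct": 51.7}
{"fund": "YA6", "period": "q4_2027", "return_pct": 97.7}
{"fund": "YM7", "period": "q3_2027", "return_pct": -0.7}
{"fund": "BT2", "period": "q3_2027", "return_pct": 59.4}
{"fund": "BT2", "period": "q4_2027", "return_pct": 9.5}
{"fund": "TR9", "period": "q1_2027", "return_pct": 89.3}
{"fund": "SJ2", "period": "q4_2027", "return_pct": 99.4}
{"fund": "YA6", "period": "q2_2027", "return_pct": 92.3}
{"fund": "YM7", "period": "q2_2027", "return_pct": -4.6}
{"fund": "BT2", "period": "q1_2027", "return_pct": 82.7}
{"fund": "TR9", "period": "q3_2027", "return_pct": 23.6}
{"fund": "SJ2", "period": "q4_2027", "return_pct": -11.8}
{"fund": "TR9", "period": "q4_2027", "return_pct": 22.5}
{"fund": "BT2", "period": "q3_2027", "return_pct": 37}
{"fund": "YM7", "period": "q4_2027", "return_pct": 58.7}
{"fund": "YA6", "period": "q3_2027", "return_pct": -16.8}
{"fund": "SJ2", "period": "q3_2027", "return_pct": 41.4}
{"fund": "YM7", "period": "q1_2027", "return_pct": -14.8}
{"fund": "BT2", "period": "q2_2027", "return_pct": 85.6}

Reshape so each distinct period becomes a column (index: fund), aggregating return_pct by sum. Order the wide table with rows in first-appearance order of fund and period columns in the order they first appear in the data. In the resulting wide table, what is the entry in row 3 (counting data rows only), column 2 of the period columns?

219.6

With rows in first-appearance order of fund, row 3 is fund=YA6. period columns in first-appearance order: q1_2027, q2_2027, q3_2027, q4_2027; column 2 is q2_2027.
Long rows with fund=YA6, period=q2_2027: 43 + 84.3 + 92.3 = 219.6.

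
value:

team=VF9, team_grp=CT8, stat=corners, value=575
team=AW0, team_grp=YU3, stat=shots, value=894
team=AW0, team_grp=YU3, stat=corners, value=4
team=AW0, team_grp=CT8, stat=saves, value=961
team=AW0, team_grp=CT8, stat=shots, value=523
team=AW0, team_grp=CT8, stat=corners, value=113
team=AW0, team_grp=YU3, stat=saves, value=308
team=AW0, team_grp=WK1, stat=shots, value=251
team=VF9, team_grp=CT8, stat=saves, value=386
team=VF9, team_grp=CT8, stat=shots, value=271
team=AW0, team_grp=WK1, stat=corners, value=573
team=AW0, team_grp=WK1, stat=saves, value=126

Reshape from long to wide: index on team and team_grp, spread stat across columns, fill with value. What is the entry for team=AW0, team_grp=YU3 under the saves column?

Wide layout: rows indexed by team and team_grp, columns are the 3 distinct stat values (corners, shots, saves).
Cell (team=AW0, team_grp=YU3, stat=saves) draws from the long row where team=AW0, team_grp=YU3 and stat=saves, which has value=308.

308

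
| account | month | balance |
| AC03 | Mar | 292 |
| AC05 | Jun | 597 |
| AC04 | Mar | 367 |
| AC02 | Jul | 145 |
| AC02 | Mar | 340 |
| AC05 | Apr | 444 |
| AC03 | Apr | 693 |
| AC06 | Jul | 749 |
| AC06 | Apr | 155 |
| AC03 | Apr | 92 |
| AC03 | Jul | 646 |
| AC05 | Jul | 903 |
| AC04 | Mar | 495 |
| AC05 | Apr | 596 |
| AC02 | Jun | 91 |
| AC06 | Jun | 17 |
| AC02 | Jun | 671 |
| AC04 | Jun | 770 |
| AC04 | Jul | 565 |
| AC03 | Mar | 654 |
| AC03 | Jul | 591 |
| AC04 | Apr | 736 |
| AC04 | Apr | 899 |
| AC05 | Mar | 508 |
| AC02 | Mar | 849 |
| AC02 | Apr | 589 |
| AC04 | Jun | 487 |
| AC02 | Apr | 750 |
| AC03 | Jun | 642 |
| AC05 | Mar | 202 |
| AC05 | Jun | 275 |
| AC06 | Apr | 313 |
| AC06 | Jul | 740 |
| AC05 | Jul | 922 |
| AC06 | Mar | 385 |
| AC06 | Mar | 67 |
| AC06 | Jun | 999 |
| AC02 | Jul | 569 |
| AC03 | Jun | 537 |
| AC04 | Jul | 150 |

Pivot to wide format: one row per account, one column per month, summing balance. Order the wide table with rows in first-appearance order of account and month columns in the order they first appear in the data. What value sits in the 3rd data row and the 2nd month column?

With rows in first-appearance order of account, row 3 is account=AC04. month columns in first-appearance order: Mar, Jun, Jul, Apr; column 2 is Jun.
Long rows with account=AC04, month=Jun: 770 + 487 = 1257.

1257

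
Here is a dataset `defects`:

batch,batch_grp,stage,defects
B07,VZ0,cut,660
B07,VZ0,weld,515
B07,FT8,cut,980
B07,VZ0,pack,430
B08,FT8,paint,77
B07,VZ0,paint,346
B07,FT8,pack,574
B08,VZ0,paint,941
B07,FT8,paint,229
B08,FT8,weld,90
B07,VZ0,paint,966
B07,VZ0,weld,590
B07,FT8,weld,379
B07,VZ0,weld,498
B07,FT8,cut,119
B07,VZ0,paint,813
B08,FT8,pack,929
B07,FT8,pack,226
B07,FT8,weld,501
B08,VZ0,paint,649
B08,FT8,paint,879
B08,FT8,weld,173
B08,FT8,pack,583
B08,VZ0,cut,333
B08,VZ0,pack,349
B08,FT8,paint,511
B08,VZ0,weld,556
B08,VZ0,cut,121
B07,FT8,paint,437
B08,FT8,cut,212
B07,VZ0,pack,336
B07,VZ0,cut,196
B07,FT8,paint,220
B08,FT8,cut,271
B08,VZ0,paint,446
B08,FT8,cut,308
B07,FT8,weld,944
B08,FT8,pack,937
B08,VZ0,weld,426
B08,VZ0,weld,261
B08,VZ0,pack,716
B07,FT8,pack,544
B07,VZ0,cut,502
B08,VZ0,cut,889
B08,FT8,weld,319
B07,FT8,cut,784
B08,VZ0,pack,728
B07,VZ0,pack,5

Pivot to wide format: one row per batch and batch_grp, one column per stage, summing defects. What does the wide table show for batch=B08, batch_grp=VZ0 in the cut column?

Rows with batch=B08, batch_grp=VZ0 and stage=cut: defects values are 333, 121, 889.
333 + 121 + 889 = 1343.

1343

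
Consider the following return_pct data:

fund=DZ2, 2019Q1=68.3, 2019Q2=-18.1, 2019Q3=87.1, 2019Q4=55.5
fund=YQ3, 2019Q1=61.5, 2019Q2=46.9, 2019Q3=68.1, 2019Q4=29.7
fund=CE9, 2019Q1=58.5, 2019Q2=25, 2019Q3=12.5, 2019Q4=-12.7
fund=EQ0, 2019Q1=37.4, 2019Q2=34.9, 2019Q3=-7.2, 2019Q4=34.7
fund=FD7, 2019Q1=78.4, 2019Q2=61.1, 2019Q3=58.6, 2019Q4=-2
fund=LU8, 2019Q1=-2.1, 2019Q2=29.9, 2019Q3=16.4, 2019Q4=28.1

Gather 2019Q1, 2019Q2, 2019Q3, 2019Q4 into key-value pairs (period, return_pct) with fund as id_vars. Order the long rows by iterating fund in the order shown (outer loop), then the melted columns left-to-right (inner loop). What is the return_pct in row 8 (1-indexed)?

29.7

24 rows total (6 × 4). Row 8: index ⌊(8-1)/4⌋ = 1 into fund → YQ3; (8-1) mod 4 = 3 into the melted columns → 2019Q4.
So row 8 is (YQ3, 2019Q4, 29.7); return_pct = 29.7.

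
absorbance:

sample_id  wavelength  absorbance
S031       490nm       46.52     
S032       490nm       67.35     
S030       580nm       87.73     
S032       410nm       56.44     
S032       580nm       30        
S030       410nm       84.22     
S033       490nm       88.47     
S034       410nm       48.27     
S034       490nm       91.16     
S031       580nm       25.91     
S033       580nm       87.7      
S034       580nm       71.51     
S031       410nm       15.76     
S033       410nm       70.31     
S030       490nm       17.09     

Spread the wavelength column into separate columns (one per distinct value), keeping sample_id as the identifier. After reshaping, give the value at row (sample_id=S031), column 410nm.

15.76

Wide layout: rows indexed by sample_id, columns are the 3 distinct wavelength values (490nm, 580nm, 410nm).
Cell (sample_id=S031, wavelength=410nm) draws from the long row where sample_id=S031 and wavelength=410nm, which has absorbance=15.76.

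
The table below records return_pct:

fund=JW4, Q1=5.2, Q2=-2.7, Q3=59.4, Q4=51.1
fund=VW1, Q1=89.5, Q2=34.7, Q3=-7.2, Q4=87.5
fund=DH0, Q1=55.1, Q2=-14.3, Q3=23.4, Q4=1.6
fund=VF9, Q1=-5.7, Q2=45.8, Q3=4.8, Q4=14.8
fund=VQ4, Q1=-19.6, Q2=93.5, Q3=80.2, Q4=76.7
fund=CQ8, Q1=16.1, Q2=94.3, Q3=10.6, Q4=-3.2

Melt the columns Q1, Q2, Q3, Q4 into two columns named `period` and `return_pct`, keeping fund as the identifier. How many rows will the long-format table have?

6 fund values × 4 melted columns = 24 rows.

24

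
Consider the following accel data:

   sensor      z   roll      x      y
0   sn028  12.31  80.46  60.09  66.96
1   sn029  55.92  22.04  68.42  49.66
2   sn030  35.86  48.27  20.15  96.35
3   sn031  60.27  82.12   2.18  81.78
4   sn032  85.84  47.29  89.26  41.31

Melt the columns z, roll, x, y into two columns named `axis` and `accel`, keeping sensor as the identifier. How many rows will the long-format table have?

5 sensor values × 4 melted columns = 20 rows.

20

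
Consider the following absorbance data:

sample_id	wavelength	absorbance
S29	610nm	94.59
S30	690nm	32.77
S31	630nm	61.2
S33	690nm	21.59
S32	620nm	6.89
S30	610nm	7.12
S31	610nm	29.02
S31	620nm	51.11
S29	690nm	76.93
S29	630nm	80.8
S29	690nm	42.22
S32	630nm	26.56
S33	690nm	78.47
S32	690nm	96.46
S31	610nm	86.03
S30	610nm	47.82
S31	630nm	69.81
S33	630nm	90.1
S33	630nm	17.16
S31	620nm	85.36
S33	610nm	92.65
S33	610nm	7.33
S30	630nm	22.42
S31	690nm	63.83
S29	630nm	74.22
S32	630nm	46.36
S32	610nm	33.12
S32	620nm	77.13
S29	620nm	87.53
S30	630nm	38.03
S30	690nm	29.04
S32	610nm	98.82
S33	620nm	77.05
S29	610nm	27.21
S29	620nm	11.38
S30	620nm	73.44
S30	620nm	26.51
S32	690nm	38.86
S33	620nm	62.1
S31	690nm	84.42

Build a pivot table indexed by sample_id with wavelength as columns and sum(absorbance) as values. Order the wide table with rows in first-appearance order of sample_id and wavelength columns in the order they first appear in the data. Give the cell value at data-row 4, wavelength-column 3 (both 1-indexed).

107.26

With rows in first-appearance order of sample_id, row 4 is sample_id=S33. wavelength columns in first-appearance order: 610nm, 690nm, 630nm, 620nm; column 3 is 630nm.
Long rows with sample_id=S33, wavelength=630nm: 90.1 + 17.16 = 107.26.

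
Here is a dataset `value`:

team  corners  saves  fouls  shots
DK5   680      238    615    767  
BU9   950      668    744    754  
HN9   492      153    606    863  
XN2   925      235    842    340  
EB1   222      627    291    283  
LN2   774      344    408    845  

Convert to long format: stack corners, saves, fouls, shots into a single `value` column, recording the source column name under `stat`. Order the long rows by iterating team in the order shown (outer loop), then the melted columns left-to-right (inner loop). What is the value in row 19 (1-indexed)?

291

24 rows total (6 × 4). Row 19: index ⌊(19-1)/4⌋ = 4 into team → EB1; (19-1) mod 4 = 2 into the melted columns → fouls.
So row 19 is (EB1, fouls, 291); value = 291.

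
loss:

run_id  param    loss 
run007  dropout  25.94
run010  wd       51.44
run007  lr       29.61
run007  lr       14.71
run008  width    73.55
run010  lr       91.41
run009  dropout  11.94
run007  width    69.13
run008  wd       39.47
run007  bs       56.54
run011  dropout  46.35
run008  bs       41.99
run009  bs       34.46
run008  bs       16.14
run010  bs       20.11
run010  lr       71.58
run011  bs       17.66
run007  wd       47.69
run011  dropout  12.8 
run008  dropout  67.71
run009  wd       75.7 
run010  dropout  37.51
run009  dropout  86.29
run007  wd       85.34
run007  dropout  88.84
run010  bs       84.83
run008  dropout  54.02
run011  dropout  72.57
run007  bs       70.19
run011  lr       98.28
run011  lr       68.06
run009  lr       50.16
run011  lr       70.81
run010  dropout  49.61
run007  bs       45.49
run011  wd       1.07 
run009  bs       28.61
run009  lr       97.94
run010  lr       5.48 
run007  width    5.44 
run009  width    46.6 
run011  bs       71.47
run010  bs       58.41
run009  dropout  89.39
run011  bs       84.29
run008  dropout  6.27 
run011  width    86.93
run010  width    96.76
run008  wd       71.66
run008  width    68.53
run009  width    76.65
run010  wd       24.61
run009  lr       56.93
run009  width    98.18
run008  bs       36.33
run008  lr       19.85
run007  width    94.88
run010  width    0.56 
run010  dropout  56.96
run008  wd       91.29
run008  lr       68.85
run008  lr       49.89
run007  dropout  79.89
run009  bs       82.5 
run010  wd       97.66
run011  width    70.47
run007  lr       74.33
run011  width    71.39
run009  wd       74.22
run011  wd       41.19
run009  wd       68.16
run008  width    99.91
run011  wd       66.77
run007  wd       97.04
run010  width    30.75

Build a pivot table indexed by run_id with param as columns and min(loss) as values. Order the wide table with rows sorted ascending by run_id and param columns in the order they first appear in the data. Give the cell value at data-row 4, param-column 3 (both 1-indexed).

5.48

With rows sorted ascending by run_id, row 4 is run_id=run010. param columns in first-appearance order: dropout, wd, lr, width, bs; column 3 is lr.
Long rows with run_id=run010, param=lr: min(91.41, 71.58, 5.48) = 5.48.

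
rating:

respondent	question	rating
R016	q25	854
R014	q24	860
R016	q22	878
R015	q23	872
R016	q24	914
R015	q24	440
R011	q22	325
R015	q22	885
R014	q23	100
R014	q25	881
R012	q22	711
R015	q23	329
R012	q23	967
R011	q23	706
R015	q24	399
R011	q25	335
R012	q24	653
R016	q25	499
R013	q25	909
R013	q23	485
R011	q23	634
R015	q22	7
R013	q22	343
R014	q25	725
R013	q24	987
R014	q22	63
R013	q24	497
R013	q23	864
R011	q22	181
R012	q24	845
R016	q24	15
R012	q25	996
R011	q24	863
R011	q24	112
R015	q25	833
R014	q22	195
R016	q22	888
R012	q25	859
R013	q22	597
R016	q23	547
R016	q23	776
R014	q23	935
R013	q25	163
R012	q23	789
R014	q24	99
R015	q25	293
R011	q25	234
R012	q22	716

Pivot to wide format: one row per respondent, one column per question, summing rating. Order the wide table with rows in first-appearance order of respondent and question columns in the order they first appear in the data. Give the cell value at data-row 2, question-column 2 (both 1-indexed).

With rows in first-appearance order of respondent, row 2 is respondent=R014. question columns in first-appearance order: q25, q24, q22, q23; column 2 is q24.
Long rows with respondent=R014, question=q24: 860 + 99 = 959.

959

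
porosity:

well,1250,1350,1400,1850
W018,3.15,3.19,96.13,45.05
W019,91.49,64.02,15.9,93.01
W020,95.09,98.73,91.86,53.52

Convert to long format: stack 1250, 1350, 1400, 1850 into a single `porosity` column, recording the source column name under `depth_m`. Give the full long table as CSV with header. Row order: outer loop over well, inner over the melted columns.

Each (well, column) pair becomes one row: 3 × 4 = 12 rows.
For example, (W018, 1250) → porosity=3.15.

well,depth_m,porosity
W018,1250,3.15
W018,1350,3.19
W018,1400,96.13
W018,1850,45.05
W019,1250,91.49
W019,1350,64.02
W019,1400,15.9
W019,1850,93.01
W020,1250,95.09
W020,1350,98.73
W020,1400,91.86
W020,1850,53.52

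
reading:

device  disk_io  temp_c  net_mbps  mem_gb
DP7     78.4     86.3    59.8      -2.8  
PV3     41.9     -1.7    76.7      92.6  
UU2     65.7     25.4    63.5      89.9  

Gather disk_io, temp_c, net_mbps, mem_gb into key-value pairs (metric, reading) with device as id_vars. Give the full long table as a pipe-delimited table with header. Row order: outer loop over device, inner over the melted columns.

| device | metric | reading |
| DP7 | disk_io | 78.4 |
| DP7 | temp_c | 86.3 |
| DP7 | net_mbps | 59.8 |
| DP7 | mem_gb | -2.8 |
| PV3 | disk_io | 41.9 |
| PV3 | temp_c | -1.7 |
| PV3 | net_mbps | 76.7 |
| PV3 | mem_gb | 92.6 |
| UU2 | disk_io | 65.7 |
| UU2 | temp_c | 25.4 |
| UU2 | net_mbps | 63.5 |
| UU2 | mem_gb | 89.9 |

Each (device, column) pair becomes one row: 3 × 4 = 12 rows.
For example, (DP7, disk_io) → reading=78.4.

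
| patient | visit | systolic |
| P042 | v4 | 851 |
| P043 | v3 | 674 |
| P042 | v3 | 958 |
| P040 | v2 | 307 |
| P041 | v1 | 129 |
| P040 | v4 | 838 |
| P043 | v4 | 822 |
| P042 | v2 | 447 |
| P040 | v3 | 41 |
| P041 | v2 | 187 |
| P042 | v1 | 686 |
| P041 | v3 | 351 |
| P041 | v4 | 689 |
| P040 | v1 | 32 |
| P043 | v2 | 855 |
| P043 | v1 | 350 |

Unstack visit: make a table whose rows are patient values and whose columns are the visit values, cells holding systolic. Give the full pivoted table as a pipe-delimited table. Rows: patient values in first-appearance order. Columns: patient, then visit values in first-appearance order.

| patient | v4 | v3 | v2 | v1 |
| P042 | 851 | 958 | 447 | 686 |
| P043 | 822 | 674 | 855 | 350 |
| P040 | 838 | 41 | 307 | 32 |
| P041 | 689 | 351 | 187 | 129 |

Columns: patient plus the 4 distinct visit values (v4, v3, v2, v1).
For example, row P042 column v4 takes systolic=851 from the long row (P042, v4).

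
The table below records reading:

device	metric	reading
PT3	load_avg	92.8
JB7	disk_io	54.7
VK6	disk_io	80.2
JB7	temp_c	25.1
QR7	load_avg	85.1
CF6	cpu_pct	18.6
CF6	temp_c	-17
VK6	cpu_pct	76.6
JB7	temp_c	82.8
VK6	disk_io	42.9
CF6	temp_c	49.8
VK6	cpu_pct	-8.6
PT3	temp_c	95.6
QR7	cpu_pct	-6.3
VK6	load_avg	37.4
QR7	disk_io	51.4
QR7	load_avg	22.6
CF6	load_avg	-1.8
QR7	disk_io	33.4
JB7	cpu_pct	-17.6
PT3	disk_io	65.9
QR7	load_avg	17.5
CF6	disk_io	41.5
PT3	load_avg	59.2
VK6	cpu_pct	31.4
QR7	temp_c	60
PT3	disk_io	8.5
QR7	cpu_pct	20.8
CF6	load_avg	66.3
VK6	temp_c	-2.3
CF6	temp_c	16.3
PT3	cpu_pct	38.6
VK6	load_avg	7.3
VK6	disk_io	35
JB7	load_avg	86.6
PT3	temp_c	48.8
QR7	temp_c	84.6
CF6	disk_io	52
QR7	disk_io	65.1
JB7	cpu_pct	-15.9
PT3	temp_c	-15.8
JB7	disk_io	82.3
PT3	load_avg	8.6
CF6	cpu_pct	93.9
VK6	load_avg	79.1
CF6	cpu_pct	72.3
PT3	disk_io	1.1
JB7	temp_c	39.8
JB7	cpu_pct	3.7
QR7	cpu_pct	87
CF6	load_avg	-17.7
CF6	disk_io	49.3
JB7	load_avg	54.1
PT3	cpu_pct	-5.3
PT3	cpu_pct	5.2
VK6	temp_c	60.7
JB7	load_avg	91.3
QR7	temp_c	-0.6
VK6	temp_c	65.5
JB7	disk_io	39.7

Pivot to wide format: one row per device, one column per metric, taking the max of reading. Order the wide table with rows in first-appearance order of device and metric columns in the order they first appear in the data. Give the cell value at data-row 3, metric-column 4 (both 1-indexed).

With rows in first-appearance order of device, row 3 is device=VK6. metric columns in first-appearance order: load_avg, disk_io, temp_c, cpu_pct; column 4 is cpu_pct.
Long rows with device=VK6, metric=cpu_pct: max(76.6, -8.6, 31.4) = 76.6.

76.6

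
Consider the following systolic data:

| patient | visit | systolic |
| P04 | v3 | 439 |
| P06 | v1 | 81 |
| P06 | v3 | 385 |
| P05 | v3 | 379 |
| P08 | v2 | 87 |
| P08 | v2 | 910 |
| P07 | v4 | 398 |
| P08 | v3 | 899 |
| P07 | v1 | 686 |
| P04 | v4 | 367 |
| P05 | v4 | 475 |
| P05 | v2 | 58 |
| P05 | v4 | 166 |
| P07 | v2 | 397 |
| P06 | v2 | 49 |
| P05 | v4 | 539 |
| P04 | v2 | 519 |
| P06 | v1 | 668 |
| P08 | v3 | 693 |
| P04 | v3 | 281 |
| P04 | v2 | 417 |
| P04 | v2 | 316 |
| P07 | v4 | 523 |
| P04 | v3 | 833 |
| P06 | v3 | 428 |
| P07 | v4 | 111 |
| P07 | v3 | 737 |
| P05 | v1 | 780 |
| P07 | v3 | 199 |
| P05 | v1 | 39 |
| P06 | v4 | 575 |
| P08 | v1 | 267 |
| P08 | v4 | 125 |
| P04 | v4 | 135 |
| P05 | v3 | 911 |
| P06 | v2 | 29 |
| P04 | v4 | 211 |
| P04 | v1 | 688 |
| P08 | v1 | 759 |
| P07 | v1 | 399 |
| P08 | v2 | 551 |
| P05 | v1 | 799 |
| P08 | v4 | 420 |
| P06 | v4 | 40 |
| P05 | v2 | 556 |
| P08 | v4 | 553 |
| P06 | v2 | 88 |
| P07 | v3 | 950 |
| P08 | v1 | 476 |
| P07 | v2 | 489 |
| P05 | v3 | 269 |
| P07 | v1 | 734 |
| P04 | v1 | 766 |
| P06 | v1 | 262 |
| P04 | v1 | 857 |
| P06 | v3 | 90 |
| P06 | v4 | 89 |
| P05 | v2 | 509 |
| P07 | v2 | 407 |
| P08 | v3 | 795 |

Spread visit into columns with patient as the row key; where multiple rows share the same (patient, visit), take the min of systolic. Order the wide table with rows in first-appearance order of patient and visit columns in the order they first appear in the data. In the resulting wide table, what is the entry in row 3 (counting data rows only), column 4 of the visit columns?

166

With rows in first-appearance order of patient, row 3 is patient=P05. visit columns in first-appearance order: v3, v1, v2, v4; column 4 is v4.
Long rows with patient=P05, visit=v4: min(475, 166, 539) = 166.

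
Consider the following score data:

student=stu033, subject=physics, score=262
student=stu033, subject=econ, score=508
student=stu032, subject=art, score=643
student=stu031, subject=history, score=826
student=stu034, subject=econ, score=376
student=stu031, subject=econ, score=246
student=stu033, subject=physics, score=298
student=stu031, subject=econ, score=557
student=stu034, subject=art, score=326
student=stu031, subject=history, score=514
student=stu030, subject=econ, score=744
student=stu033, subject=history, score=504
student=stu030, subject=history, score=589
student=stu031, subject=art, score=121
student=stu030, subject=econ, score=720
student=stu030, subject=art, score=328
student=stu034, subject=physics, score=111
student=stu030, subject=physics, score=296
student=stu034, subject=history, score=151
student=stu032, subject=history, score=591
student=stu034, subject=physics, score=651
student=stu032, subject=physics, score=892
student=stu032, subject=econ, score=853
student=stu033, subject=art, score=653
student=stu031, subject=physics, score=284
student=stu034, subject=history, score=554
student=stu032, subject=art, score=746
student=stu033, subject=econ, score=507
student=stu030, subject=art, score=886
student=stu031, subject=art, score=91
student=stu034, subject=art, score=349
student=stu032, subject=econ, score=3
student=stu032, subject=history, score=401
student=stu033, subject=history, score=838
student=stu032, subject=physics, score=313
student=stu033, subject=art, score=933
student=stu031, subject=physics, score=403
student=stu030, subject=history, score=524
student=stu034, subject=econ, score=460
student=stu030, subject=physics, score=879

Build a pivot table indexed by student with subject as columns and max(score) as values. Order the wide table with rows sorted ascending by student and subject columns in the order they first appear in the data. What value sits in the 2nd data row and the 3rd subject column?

With rows sorted ascending by student, row 2 is student=stu031. subject columns in first-appearance order: physics, econ, art, history; column 3 is art.
Long rows with student=stu031, subject=art: max(121, 91) = 121.

121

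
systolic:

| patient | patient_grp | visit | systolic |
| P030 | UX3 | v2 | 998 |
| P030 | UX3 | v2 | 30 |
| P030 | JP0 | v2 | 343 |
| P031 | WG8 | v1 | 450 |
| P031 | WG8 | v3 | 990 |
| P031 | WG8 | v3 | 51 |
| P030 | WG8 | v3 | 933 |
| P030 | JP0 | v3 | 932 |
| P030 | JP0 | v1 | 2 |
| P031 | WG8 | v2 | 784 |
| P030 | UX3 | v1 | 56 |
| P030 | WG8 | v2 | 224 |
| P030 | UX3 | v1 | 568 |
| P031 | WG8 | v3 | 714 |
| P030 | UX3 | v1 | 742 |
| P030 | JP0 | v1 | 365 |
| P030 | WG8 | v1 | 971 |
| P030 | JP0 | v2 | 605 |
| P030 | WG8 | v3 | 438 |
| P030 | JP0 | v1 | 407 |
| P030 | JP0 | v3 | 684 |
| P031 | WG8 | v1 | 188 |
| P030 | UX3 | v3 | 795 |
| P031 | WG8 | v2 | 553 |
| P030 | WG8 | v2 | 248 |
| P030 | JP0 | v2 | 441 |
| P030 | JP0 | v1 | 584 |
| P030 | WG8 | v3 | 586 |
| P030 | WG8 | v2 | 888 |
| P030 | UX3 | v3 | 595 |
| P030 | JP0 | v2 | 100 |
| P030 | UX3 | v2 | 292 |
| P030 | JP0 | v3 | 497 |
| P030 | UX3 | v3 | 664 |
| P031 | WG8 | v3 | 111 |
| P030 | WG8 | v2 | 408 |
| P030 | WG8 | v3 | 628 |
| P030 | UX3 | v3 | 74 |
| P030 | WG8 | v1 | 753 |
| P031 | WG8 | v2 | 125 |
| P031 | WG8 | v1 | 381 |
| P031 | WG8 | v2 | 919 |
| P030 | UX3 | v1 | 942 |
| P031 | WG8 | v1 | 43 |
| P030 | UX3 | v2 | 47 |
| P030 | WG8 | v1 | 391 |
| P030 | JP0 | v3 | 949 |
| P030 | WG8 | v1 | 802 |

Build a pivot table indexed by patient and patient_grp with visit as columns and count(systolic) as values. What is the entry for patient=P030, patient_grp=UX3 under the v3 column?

4

Rows with patient=P030, patient_grp=UX3 and visit=v3: systolic values are 795, 595, 664, 74.
4 rows match — count = 4.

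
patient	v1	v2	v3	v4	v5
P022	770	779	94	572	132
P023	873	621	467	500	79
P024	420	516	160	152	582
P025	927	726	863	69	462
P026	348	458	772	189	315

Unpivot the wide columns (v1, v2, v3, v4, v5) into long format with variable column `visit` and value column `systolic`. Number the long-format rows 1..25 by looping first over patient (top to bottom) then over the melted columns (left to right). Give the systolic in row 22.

458

25 rows total (5 × 5). Row 22: index ⌊(22-1)/5⌋ = 4 into patient → P026; (22-1) mod 5 = 1 into the melted columns → v2.
So row 22 is (P026, v2, 458); systolic = 458.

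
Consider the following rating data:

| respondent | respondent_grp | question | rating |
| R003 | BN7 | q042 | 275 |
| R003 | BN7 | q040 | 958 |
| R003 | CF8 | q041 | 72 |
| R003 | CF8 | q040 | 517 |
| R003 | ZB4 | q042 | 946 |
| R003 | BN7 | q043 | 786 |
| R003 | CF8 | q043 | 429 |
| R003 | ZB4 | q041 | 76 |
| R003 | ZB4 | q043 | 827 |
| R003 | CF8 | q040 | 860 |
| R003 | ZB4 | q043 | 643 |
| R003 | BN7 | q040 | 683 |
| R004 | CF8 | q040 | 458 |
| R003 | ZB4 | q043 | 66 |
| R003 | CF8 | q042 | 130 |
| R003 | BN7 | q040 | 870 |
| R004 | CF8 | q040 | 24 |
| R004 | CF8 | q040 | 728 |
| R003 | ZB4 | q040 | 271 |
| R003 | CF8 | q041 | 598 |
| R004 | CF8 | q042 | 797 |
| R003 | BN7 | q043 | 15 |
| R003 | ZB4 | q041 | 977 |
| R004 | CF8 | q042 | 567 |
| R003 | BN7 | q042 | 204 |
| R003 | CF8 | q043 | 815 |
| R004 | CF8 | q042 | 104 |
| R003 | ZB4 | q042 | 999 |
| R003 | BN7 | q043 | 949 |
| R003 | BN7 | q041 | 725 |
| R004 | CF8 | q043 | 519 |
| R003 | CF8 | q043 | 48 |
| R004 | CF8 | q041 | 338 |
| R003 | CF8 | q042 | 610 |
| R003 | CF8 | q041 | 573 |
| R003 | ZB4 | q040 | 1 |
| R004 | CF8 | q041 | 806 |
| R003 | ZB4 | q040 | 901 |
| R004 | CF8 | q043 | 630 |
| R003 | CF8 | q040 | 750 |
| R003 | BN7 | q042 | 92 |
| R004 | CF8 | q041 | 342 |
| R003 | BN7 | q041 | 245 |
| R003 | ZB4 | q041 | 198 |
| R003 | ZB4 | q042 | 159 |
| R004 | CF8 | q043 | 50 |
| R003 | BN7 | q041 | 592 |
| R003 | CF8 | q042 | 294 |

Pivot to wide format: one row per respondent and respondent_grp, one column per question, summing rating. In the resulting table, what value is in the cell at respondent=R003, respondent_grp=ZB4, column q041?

Rows with respondent=R003, respondent_grp=ZB4 and question=q041: rating values are 76, 977, 198.
76 + 977 + 198 = 1251.

1251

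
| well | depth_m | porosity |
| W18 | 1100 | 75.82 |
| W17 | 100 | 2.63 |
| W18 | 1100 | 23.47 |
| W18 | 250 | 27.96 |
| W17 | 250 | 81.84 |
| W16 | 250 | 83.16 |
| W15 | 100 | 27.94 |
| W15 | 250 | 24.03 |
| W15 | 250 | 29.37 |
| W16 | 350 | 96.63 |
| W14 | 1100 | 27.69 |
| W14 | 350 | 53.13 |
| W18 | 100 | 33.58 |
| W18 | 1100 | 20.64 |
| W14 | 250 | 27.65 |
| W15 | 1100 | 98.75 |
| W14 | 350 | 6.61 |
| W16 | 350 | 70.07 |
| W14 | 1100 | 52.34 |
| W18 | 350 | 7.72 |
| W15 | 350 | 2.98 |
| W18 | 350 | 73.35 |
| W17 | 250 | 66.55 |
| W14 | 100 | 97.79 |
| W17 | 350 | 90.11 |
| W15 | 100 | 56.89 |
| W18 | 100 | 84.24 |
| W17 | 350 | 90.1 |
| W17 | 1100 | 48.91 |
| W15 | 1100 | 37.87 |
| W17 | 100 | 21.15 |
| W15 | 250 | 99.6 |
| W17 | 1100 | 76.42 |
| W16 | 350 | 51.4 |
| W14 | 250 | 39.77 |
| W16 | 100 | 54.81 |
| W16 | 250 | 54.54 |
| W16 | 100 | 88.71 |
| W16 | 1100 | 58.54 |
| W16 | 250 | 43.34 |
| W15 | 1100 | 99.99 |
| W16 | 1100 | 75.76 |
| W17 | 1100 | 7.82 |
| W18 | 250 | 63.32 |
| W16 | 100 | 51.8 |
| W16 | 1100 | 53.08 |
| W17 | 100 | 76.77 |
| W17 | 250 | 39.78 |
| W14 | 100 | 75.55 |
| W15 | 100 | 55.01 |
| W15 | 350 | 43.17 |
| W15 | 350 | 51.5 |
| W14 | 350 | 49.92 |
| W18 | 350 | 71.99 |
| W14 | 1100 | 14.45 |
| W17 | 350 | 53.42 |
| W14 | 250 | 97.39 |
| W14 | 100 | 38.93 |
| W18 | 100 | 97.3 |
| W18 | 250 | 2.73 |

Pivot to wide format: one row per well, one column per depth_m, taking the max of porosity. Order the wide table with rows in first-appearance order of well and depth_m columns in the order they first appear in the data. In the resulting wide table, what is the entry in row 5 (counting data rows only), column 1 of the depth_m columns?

With rows in first-appearance order of well, row 5 is well=W14. depth_m columns in first-appearance order: 1100, 100, 250, 350; column 1 is 1100.
Long rows with well=W14, depth_m=1100: max(27.69, 52.34, 14.45) = 52.34.

52.34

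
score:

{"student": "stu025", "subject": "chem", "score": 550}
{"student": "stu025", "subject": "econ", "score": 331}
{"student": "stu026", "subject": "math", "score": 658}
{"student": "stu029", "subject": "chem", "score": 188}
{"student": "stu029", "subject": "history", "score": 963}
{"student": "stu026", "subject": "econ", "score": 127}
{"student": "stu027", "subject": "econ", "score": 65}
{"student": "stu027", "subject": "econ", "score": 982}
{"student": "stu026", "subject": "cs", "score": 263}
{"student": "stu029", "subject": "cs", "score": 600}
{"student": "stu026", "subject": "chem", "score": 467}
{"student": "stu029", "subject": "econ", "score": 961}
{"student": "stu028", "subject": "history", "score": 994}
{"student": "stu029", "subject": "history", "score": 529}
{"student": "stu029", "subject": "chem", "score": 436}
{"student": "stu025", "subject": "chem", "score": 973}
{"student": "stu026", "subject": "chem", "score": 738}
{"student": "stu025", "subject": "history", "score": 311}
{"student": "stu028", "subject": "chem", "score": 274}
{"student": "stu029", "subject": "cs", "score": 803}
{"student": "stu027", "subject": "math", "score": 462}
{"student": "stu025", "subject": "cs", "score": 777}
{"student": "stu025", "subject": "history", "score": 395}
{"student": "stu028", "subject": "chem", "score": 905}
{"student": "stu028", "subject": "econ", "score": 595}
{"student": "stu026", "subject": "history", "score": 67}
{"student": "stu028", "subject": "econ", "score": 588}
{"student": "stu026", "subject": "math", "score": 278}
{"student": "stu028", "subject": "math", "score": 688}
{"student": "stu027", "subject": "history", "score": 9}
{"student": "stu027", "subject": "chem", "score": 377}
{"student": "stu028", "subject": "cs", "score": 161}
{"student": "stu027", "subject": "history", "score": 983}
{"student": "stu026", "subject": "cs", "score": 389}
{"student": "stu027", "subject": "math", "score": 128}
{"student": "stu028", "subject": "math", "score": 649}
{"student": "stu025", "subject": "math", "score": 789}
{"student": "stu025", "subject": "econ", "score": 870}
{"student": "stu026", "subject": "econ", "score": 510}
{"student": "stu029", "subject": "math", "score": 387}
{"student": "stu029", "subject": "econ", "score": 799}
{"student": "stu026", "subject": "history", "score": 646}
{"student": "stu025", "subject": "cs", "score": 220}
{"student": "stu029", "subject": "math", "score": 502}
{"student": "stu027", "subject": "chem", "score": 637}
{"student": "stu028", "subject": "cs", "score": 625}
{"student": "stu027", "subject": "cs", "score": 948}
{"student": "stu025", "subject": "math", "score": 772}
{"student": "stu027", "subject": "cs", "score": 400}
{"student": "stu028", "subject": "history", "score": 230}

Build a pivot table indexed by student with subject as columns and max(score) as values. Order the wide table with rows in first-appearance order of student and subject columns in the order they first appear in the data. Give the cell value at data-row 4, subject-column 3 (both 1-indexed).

With rows in first-appearance order of student, row 4 is student=stu027. subject columns in first-appearance order: chem, econ, math, history, cs; column 3 is math.
Long rows with student=stu027, subject=math: max(462, 128) = 462.

462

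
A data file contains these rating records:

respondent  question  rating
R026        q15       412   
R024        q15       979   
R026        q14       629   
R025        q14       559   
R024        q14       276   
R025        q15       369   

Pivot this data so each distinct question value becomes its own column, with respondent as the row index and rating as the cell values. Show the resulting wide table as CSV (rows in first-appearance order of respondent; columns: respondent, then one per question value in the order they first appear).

respondent,q15,q14
R026,412,629
R024,979,276
R025,369,559

Columns: respondent plus the 2 distinct question values (q15, q14).
For example, row R026 column q15 takes rating=412 from the long row (R026, q15).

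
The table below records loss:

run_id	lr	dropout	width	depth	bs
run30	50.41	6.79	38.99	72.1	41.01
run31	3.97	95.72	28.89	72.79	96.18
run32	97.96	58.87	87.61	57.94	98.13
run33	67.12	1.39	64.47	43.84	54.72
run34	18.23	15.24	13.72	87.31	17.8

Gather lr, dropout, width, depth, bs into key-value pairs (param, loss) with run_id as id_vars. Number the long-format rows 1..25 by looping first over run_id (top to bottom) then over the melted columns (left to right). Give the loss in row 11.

25 rows total (5 × 5). Row 11: index ⌊(11-1)/5⌋ = 2 into run_id → run32; (11-1) mod 5 = 0 into the melted columns → lr.
So row 11 is (run32, lr, 97.96); loss = 97.96.

97.96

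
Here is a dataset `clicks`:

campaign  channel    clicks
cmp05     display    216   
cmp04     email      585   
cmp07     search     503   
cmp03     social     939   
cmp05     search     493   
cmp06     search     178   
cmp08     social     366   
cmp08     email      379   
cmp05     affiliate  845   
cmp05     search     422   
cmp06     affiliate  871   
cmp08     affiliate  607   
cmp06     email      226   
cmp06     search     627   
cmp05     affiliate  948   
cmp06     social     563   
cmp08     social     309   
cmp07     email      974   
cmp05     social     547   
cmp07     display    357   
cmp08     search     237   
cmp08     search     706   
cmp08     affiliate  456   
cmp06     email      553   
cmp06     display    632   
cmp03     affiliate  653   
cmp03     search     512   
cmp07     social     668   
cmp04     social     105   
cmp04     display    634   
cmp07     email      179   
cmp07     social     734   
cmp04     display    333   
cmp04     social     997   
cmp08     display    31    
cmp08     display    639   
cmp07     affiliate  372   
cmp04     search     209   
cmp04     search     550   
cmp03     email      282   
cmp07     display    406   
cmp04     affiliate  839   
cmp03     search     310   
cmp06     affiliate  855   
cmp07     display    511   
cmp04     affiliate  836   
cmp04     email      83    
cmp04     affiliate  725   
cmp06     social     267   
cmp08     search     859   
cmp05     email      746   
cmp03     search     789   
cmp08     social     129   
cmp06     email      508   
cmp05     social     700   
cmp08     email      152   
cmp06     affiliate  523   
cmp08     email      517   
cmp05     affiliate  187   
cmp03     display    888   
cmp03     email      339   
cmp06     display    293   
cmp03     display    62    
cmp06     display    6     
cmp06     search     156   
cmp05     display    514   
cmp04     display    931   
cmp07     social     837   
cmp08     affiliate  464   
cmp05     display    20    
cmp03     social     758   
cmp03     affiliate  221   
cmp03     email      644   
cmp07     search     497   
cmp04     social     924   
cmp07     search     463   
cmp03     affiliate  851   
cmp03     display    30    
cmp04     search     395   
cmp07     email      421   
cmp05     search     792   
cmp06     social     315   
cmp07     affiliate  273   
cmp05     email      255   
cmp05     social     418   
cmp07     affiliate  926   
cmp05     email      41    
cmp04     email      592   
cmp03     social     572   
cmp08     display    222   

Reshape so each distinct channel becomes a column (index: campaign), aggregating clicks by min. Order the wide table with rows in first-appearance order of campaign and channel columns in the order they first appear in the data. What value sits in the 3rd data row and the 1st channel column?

357

With rows in first-appearance order of campaign, row 3 is campaign=cmp07. channel columns in first-appearance order: display, email, search, social, affiliate; column 1 is display.
Long rows with campaign=cmp07, channel=display: min(357, 406, 511) = 357.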